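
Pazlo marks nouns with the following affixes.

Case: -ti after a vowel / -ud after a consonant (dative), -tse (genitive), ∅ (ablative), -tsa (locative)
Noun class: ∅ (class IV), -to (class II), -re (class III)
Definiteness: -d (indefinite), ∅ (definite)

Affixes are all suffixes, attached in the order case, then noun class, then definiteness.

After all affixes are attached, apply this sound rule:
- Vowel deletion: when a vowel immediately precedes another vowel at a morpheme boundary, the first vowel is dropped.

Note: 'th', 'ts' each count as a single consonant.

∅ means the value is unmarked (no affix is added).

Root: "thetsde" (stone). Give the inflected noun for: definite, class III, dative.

thetsdetire

Attach case dative -ti (after vowel 'e') → thetsdeti.
Attach noun class class III -re → thetsdetire.
definiteness = definite: zero marking, form stays thetsdetire.
Vowel deletion: no change.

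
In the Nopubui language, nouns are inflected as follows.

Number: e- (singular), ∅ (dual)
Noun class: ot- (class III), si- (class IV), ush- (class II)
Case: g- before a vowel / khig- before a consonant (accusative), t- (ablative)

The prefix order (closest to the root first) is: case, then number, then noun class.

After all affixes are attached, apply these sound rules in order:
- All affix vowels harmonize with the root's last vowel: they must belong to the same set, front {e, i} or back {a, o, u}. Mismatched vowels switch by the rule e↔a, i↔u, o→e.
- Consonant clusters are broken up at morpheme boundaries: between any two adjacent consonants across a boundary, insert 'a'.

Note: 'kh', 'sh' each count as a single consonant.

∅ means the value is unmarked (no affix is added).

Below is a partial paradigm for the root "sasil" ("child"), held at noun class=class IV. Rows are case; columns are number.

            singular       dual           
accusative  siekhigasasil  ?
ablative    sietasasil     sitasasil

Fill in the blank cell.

sikhigasasil

Attach case accusative khig- (before consonant 's') → khigsasil.
number = dual: zero marking, form stays khigsasil.
Attach noun class class IV si- → sikhigsasil.
Vowel harmony: no change.
Apply epenthesis: sikhigsasil → sikhigasasil.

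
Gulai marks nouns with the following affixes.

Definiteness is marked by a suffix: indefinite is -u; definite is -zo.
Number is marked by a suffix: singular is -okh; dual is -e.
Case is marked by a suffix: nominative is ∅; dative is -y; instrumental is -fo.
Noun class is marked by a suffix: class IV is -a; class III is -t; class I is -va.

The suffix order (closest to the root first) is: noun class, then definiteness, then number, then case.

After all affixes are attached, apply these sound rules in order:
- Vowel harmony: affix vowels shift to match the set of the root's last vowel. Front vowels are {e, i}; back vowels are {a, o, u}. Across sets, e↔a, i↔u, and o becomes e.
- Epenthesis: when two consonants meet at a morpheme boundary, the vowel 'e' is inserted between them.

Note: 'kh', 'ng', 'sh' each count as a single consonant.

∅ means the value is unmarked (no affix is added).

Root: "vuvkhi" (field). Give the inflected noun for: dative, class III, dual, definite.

Attach noun class class III -t → vuvkhit.
Attach definiteness definite -zo → vuvkhitzo.
Attach number dual -e → vuvkhitzoe.
Attach case dative -y → vuvkhitzoey.
Apply vowel harmony: vuvkhitzoey → vuvkhitzeey.
Apply epenthesis: vuvkhitzeey → vuvkhitezeey.

vuvkhitezeey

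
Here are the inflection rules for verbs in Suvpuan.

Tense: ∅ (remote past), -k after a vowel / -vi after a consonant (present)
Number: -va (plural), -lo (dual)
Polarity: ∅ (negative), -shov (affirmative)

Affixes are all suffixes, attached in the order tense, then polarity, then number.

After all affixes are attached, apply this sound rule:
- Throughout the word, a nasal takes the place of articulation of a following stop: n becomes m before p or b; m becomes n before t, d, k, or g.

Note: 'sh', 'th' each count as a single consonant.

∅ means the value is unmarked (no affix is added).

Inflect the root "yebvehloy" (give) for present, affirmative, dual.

yebvehloyvishovlo

Attach tense present -vi (after consonant 'y') → yebvehloyvi.
Attach polarity affirmative -shov → yebvehloyvishov.
Attach number dual -lo → yebvehloyvishovlo.
Nasal assimilation: no change.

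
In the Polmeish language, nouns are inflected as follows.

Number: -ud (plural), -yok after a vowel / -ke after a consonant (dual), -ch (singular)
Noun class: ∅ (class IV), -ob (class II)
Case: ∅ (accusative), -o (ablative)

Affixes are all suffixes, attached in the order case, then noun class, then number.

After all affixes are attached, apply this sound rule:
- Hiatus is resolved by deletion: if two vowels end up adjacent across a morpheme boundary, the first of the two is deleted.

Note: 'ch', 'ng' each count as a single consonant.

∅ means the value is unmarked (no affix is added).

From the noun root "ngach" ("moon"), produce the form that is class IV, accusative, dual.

ngachke

case = accusative: zero marking, form stays ngach.
noun class = class IV: zero marking, form stays ngach.
Attach number dual -ke (after consonant 'ch') → ngachke.
Vowel deletion: no change.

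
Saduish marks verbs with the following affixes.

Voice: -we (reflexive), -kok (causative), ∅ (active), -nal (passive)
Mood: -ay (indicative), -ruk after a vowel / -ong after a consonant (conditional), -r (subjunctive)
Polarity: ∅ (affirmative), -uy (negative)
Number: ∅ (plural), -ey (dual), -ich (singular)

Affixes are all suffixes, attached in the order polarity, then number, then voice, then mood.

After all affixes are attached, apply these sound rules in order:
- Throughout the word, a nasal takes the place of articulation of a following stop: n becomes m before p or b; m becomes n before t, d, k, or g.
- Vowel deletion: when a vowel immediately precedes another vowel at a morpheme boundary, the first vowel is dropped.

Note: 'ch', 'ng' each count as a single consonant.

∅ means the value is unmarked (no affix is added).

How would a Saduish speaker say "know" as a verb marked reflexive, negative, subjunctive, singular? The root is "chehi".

Attach polarity negative -uy → chehiuy.
Attach number singular -ich → chehiuyich.
Attach voice reflexive -we → chehiuyichwe.
Attach mood subjunctive -r → chehiuyichwer.
Nasal assimilation: no change.
Apply vowel deletion: chehiuyichwer → chehuyichwer.

chehuyichwer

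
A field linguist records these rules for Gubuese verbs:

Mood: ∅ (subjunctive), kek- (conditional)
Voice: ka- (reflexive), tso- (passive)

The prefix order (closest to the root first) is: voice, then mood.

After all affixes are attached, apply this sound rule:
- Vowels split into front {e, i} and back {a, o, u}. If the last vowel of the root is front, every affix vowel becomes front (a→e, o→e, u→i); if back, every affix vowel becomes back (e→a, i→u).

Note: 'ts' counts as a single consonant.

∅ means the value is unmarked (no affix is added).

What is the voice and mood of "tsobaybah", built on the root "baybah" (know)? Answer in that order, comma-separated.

Segment: tso-baybah.
voice: tso- → passive.
mood: ∅ → subjunctive.

passive, subjunctive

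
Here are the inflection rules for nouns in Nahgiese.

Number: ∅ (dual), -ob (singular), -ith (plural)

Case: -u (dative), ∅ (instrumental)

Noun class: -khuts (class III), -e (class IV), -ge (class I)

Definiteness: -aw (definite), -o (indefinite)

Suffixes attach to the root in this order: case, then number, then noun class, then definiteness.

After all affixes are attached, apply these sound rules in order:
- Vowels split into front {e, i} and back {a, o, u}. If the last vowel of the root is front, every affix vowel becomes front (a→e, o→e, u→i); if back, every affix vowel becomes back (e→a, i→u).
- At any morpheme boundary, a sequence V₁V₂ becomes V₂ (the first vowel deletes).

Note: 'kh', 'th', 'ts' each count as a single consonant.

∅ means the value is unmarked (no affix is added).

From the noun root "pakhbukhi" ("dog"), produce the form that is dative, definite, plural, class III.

Attach case dative -u → pakhbukhiu.
Attach number plural -ith → pakhbukhiuith.
Attach noun class class III -khuts → pakhbukhiuithkhuts.
Attach definiteness definite -aw → pakhbukhiuithkhutsaw.
Apply vowel harmony: pakhbukhiuithkhutsaw → pakhbukhiiithkhitsew.
Apply vowel deletion: pakhbukhiiithkhitsew → pakhbukhithkhitsew.

pakhbukhithkhitsew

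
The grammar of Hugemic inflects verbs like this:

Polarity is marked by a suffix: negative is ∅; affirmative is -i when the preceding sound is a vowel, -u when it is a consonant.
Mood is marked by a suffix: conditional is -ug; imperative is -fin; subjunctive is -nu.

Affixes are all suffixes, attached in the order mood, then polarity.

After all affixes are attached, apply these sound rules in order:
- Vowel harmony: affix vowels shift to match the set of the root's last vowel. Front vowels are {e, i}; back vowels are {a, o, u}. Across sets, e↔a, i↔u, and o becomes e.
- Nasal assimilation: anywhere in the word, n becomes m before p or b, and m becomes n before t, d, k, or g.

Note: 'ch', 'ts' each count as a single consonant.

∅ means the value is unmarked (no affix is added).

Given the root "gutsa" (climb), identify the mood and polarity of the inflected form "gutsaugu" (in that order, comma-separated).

Segment: gutsa-ug-u.
mood: -ug → conditional.
polarity: -i/u → affirmative.

conditional, affirmative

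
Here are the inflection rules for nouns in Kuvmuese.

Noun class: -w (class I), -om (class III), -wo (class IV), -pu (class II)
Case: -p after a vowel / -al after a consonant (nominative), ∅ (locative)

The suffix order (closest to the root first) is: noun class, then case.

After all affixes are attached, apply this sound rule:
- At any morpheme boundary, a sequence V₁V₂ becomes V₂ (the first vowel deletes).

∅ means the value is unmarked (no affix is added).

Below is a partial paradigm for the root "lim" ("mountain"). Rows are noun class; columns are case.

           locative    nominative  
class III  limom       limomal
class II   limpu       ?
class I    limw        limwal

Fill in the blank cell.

Attach noun class class II -pu → limpu.
Attach case nominative -p (after vowel 'u') → limpup.
Vowel deletion: no change.

limpup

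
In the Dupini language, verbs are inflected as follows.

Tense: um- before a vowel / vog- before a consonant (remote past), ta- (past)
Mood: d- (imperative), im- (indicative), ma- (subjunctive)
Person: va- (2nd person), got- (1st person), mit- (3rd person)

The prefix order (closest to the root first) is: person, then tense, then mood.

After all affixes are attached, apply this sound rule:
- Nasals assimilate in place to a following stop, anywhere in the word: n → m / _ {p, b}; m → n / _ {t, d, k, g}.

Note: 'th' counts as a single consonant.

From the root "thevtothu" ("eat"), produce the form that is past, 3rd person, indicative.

Attach person 3rd person mit- → mitthevtothu.
Attach tense past ta- → tamitthevtothu.
Attach mood indicative im- → imtamitthevtothu.
Apply nasal assimilation: imtamitthevtothu → intamitthevtothu.

intamitthevtothu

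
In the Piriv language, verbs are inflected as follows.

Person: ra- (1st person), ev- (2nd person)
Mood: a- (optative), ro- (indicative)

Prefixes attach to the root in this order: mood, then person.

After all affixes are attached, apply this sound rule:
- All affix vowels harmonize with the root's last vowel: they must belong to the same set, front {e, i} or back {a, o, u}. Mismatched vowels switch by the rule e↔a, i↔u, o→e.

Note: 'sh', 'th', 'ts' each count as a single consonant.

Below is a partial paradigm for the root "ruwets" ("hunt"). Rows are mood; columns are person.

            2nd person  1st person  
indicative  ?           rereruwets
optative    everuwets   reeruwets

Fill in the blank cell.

Attach mood indicative ro- → roruwets.
Attach person 2nd person ev- → evroruwets.
Apply vowel harmony: evroruwets → evreruwets.

evreruwets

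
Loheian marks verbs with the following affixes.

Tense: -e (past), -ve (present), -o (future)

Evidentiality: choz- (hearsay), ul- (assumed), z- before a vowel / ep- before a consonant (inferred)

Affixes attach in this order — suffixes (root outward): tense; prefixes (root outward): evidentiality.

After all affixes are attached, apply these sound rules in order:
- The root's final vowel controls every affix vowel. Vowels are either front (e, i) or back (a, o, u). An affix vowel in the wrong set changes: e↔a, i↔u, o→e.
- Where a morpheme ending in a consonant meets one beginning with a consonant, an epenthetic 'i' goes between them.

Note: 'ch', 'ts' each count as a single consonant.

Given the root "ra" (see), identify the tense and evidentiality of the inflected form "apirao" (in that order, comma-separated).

Segment: ep-ra-o.
tense: -o → future.
evidentiality: z/ep- → inferred.

future, inferred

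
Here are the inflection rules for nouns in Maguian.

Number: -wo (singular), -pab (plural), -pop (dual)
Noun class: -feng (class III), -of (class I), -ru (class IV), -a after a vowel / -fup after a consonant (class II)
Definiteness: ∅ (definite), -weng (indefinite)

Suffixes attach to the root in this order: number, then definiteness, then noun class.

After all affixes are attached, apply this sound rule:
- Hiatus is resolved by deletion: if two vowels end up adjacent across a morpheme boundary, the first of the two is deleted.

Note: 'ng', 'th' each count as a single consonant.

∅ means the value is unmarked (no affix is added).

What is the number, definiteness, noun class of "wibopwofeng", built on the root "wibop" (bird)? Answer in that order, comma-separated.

singular, definite, class III

Segment: wibop-wo-feng.
number: -wo → singular.
definiteness: ∅ → definite.
noun class: -feng → class III.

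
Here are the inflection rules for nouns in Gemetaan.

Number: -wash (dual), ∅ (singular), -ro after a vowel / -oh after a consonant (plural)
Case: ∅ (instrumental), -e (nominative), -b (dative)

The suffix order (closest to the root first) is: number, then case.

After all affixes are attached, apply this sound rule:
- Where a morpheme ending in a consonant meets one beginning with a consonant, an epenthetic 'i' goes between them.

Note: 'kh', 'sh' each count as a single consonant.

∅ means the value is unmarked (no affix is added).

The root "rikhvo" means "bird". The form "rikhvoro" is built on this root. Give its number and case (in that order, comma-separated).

plural, instrumental

Segment: rikhvo-ro.
number: -ro/oh → plural.
case: ∅ → instrumental.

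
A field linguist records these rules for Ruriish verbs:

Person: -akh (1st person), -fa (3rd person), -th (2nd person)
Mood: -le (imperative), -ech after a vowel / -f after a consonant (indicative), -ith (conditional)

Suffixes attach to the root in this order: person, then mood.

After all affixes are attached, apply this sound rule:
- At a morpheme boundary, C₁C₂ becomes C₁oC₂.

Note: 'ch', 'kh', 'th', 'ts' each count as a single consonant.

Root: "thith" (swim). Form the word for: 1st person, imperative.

Attach person 1st person -akh → thithakh.
Attach mood imperative -le → thithakhle.
Apply epenthesis: thithakhle → thithakhole.

thithakhole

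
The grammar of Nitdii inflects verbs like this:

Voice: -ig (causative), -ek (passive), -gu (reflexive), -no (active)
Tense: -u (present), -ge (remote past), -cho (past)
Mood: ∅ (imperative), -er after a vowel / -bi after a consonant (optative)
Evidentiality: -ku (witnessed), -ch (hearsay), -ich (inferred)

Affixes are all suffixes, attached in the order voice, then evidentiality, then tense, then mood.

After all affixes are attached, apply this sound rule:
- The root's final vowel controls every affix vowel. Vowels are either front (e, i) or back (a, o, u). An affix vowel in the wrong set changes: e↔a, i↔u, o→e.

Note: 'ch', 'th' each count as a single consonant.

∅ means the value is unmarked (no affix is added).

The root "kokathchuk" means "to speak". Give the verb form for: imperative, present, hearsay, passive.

kokathchukakchu

Attach voice passive -ek → kokathchukek.
Attach evidentiality hearsay -ch → kokathchukekch.
Attach tense present -u → kokathchukekchu.
mood = imperative: zero marking, form stays kokathchukekchu.
Apply vowel harmony: kokathchukekchu → kokathchukakchu.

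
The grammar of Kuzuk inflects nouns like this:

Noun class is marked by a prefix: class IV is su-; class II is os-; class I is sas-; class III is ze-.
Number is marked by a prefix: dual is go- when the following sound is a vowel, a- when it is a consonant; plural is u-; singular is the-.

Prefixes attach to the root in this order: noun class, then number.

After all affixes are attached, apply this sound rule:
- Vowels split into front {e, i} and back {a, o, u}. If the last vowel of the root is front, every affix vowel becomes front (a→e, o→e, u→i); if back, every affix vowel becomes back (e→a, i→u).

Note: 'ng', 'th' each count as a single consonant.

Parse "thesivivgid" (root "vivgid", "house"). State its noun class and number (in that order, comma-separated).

Segment: the-su-vivgid.
noun class: su- → class IV.
number: the- → singular.

class IV, singular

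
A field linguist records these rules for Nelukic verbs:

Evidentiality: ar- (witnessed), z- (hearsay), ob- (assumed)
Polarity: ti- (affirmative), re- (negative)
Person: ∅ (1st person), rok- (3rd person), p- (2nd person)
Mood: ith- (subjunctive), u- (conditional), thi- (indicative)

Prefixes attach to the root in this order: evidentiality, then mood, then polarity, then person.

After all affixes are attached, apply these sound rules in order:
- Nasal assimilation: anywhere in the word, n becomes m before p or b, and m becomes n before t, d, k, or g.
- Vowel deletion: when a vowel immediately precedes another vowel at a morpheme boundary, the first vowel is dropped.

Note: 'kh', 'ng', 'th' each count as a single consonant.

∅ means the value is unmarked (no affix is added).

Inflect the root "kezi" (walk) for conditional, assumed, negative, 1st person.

robkezi

Attach evidentiality assumed ob- → obkezi.
Attach mood conditional u- → uobkezi.
Attach polarity negative re- → reuobkezi.
person = 1st person: zero marking, form stays reuobkezi.
Nasal assimilation: no change.
Apply vowel deletion: reuobkezi → robkezi.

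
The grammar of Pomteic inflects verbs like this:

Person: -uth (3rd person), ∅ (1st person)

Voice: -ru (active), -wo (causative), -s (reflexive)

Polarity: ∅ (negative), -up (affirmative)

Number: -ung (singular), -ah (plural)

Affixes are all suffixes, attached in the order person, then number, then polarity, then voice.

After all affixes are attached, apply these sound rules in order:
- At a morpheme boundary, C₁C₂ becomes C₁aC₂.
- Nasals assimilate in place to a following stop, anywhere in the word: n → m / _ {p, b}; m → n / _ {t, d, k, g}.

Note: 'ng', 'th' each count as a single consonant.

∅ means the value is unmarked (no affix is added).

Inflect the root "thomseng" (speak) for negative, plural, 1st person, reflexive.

person = 1st person: zero marking, form stays thomseng.
Attach number plural -ah → thomsengah.
polarity = negative: zero marking, form stays thomsengah.
Attach voice reflexive -s → thomsengahs.
Apply epenthesis: thomsengahs → thomsengahas.
Nasal assimilation: no change.

thomsengahas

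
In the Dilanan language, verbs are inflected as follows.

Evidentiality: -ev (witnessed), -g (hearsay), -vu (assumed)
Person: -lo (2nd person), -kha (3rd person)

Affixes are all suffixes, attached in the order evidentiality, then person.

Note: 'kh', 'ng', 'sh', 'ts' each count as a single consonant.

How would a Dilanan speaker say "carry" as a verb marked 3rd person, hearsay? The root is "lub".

Attach evidentiality hearsay -g → lubg.
Attach person 3rd person -kha → lubgkha.

lubgkha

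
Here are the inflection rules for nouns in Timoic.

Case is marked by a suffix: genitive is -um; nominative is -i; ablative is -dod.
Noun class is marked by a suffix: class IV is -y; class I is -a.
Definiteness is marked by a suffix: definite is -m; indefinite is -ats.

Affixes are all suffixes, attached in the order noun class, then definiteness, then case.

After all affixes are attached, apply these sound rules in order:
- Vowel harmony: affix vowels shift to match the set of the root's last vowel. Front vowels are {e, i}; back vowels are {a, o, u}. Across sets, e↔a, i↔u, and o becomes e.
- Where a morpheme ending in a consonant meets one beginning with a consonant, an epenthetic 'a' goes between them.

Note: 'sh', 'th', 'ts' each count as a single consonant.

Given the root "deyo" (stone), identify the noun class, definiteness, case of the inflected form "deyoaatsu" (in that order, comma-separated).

Segment: deyo-a-ats-i.
noun class: -a → class I.
definiteness: -ats → indefinite.
case: -i → nominative.

class I, indefinite, nominative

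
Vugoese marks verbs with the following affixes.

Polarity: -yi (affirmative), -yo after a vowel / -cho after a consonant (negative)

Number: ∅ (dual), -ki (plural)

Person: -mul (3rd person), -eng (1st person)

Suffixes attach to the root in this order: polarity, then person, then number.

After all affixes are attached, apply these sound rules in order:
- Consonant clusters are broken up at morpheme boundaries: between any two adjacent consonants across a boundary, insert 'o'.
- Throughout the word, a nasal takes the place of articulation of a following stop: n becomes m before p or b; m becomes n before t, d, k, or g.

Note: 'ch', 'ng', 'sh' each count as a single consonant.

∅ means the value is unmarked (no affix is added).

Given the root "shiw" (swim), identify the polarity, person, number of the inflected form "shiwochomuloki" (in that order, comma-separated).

Segment: shiw-cho-mul-ki.
polarity: -yo/cho → negative.
person: -mul → 3rd person.
number: -ki → plural.

negative, 3rd person, plural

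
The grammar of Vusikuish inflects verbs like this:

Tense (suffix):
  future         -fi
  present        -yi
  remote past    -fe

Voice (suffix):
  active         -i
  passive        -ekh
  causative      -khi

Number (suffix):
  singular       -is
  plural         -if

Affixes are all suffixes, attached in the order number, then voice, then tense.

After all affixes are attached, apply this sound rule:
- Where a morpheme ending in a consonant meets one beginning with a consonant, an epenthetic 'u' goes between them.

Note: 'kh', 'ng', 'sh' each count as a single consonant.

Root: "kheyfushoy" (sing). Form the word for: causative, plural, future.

Attach number plural -if → kheyfushoyif.
Attach voice causative -khi → kheyfushoyifkhi.
Attach tense future -fi → kheyfushoyifkhifi.
Apply epenthesis: kheyfushoyifkhifi → kheyfushoyifukhifi.

kheyfushoyifukhifi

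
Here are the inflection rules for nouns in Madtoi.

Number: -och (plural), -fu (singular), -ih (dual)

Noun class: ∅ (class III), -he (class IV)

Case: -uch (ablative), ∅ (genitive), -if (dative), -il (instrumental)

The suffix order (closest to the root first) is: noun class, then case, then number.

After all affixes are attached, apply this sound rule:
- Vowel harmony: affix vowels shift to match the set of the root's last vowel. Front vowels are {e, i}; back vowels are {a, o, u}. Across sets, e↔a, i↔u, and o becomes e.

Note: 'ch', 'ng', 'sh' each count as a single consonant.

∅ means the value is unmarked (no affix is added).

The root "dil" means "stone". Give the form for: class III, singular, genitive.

dilfi

noun class = class III: zero marking, form stays dil.
case = genitive: zero marking, form stays dil.
Attach number singular -fu → dilfu.
Apply vowel harmony: dilfu → dilfi.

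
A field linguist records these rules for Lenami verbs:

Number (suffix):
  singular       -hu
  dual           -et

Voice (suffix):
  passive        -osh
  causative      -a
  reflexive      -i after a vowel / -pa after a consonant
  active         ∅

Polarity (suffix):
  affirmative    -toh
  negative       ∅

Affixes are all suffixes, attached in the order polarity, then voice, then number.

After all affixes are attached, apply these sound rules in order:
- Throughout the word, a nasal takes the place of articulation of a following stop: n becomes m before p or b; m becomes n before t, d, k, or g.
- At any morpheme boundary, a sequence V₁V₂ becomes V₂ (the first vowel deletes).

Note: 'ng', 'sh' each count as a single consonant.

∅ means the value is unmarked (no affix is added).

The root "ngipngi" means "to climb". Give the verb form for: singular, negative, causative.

polarity = negative: zero marking, form stays ngipngi.
Attach voice causative -a → ngipngia.
Attach number singular -hu → ngipngiahu.
Nasal assimilation: no change.
Apply vowel deletion: ngipngiahu → ngipngahu.

ngipngahu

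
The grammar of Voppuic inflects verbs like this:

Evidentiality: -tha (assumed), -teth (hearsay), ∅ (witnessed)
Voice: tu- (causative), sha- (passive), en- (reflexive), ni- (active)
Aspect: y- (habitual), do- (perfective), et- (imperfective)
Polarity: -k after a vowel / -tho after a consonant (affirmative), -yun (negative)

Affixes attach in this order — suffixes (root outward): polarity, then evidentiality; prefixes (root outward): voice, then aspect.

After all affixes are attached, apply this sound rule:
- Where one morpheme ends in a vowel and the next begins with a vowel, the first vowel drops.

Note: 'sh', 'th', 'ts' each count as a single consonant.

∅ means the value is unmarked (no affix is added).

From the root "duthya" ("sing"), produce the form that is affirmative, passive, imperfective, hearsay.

etshaduthyakteth

Attach polarity affirmative -k (after vowel 'a') → duthyak.
Attach voice passive sha- → shaduthyak.
Attach evidentiality hearsay -teth → shaduthyakteth.
Attach aspect imperfective et- → etshaduthyakteth.
Vowel deletion: no change.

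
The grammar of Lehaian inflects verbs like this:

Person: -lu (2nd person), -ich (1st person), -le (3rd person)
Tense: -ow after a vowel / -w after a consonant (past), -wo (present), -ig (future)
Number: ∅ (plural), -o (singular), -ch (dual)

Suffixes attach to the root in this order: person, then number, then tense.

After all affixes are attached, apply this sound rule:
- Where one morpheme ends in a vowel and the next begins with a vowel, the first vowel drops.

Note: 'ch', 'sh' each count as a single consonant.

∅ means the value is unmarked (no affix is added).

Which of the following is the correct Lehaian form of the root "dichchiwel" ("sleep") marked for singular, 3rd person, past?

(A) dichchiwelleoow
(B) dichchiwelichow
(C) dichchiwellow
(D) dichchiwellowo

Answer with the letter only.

Attach person 3rd person -le → dichchiwelle.
Attach number singular -o → dichchiwelleo.
Attach tense past -ow (after vowel 'o') → dichchiwelleoow.
Apply vowel deletion: dichchiwelleoow → dichchiwellow.
So the correct form is dichchiwellow, option (C).
(D) dichchiwellowo is wrong: it uses present instead of past for tense.
(A) dichchiwelleoow is wrong: it fails to apply the sound rule(s).
(B) dichchiwelichow is wrong: it uses 1st person instead of 3rd person for person.

C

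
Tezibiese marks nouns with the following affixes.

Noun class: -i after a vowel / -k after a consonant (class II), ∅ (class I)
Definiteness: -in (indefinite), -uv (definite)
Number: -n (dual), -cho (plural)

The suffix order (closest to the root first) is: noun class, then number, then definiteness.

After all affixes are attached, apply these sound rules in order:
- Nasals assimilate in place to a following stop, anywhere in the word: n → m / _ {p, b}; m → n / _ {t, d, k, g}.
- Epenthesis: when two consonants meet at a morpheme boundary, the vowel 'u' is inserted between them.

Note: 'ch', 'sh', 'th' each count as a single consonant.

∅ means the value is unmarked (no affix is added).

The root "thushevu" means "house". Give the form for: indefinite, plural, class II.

Attach noun class class II -i (after vowel 'u') → thushevui.
Attach number plural -cho → thushevuicho.
Attach definiteness indefinite -in → thushevuichoin.
Nasal assimilation: no change.
Epenthesis: no change.

thushevuichoin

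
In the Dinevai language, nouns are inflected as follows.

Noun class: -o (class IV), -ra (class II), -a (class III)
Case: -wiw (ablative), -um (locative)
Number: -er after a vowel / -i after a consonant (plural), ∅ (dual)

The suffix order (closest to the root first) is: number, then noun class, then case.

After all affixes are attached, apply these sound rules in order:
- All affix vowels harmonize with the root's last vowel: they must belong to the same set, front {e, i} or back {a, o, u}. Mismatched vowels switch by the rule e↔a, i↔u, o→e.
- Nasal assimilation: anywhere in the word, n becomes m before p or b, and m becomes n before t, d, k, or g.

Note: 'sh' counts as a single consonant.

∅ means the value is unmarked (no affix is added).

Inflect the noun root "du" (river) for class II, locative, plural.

duarraum

Attach number plural -er (after vowel 'u') → duer.
Attach noun class class II -ra → duerra.
Attach case locative -um → duerraum.
Apply vowel harmony: duerraum → duarraum.
Nasal assimilation: no change.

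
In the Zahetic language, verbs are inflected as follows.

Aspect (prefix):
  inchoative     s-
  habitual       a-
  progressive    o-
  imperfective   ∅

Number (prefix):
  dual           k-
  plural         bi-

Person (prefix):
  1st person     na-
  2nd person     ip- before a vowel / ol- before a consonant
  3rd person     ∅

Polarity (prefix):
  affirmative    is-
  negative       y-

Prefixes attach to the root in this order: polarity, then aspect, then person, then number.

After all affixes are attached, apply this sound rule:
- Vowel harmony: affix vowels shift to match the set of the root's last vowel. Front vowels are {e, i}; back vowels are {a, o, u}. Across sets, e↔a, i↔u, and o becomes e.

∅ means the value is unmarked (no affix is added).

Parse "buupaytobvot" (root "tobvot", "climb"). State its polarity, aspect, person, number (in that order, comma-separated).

negative, habitual, 2nd person, plural

Segment: bi-ip-a-y-tobvot.
polarity: y- → negative.
aspect: a- → habitual.
person: ip/ol- → 2nd person.
number: bi- → plural.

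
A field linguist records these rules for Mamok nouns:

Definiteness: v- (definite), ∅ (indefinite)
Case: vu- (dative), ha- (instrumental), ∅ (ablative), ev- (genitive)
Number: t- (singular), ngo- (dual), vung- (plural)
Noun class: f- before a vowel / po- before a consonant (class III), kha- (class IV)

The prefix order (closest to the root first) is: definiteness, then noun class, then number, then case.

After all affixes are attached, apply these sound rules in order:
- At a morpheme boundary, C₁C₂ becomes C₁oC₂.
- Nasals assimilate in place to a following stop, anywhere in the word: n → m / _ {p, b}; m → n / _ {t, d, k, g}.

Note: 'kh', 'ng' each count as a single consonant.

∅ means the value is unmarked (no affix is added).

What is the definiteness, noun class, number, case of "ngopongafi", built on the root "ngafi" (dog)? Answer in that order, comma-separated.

indefinite, class III, dual, ablative

Segment: ngo-po-ngafi.
definiteness: ∅ → indefinite.
noun class: f/po- → class III.
number: ngo- → dual.
case: ∅ → ablative.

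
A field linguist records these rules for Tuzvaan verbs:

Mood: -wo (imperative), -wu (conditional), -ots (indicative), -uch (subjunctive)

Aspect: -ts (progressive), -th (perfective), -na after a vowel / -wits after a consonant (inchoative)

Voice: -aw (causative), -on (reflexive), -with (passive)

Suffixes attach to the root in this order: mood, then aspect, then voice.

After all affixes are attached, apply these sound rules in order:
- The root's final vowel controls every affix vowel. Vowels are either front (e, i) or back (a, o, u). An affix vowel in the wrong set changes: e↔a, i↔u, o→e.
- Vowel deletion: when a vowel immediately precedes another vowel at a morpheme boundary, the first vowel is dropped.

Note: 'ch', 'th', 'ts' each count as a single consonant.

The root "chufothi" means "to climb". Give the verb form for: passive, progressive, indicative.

Attach mood indicative -ots → chufothiots.
Attach aspect progressive -ts → chufothiotsts.
Attach voice passive -with → chufothiotstswith.
Apply vowel harmony: chufothiotstswith → chufothietstswith.
Apply vowel deletion: chufothietstswith → chufothetstswith.

chufothetstswith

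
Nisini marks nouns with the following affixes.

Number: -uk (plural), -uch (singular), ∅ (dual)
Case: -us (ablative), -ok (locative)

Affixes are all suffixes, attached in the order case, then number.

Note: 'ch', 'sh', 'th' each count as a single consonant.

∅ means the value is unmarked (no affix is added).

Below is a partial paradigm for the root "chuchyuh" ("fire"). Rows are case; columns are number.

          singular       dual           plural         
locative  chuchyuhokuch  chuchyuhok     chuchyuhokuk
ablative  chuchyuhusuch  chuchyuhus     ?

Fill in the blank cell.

chuchyuhusuk

Attach case ablative -us → chuchyuhus.
Attach number plural -uk → chuchyuhusuk.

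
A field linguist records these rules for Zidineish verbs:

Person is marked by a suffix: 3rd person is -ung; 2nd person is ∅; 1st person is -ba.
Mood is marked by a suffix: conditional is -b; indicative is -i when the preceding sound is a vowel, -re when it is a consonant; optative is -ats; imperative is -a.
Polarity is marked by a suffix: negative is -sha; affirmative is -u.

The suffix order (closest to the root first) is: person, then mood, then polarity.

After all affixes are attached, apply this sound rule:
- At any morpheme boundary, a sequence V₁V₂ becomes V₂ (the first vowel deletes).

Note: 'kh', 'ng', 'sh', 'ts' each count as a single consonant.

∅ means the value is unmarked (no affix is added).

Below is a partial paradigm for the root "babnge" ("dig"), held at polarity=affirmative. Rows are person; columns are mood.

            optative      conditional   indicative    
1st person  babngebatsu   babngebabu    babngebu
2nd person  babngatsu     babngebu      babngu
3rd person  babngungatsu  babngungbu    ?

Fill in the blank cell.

Attach person 3rd person -ung → babngeung.
Attach mood indicative -re (after consonant 'ng') → babngeungre.
Attach polarity affirmative -u → babngeungreu.
Apply vowel deletion: babngeungreu → babngungru.

babngungru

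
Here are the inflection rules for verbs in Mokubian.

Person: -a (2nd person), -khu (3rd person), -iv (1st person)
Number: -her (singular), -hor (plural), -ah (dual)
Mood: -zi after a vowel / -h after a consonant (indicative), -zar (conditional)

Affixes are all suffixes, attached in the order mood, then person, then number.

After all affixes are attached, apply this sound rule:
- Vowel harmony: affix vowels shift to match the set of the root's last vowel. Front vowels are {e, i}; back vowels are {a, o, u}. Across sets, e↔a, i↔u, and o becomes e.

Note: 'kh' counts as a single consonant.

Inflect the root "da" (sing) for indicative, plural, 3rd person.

Attach mood indicative -zi (after vowel 'a') → dazi.
Attach person 3rd person -khu → dazikhu.
Attach number plural -hor → dazikhuhor.
Apply vowel harmony: dazikhuhor → dazukhuhor.

dazukhuhor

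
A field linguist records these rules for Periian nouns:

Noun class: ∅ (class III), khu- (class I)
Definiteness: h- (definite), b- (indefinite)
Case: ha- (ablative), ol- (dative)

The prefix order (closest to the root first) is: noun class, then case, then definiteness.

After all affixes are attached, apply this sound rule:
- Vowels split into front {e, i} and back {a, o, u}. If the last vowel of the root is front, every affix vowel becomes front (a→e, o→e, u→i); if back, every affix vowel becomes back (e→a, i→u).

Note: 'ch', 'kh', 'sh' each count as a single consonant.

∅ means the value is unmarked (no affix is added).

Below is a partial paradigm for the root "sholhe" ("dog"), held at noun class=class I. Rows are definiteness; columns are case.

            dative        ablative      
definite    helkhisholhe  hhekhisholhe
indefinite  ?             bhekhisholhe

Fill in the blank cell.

Attach noun class class I khu- → khusholhe.
Attach case dative ol- → olkhusholhe.
Attach definiteness indefinite b- → bolkhusholhe.
Apply vowel harmony: bolkhusholhe → belkhisholhe.

belkhisholhe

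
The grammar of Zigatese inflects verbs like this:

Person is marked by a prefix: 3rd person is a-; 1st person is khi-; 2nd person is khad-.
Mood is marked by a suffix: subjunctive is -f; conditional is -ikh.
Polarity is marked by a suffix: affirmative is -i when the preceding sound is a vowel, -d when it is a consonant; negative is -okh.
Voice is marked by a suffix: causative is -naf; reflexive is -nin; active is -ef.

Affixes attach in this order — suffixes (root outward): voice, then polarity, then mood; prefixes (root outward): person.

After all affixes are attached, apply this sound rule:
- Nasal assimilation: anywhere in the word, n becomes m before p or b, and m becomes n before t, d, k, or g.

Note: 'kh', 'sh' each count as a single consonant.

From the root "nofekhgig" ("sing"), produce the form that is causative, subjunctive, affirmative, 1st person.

khinofekhgignafdf

Attach person 1st person khi- → khinofekhgig.
Attach voice causative -naf → khinofekhgignaf.
Attach polarity affirmative -d (after consonant 'f') → khinofekhgignafd.
Attach mood subjunctive -f → khinofekhgignafdf.
Nasal assimilation: no change.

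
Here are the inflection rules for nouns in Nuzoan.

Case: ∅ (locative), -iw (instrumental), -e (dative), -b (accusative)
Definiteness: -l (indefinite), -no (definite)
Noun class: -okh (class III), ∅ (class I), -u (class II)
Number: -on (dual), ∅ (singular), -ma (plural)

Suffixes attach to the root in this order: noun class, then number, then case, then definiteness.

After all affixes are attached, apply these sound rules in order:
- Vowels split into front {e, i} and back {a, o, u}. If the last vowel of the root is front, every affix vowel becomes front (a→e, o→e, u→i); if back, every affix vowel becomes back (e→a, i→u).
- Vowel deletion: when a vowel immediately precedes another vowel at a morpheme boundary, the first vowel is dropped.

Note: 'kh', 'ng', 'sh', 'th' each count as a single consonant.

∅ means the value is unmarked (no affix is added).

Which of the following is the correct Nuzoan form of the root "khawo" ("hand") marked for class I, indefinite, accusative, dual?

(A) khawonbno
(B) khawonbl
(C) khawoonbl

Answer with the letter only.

noun class = class I: zero marking, form stays khawo.
Attach number dual -on → khawoon.
Attach case accusative -b → khawoonb.
Attach definiteness indefinite -l → khawoonbl.
Vowel harmony: no change.
Apply vowel deletion: khawoonbl → khawonbl.
So the correct form is khawonbl, option (B).
(C) khawoonbl is wrong: it fails to apply the sound rule(s).
(A) khawonbno is wrong: it uses definite instead of indefinite for definiteness.

B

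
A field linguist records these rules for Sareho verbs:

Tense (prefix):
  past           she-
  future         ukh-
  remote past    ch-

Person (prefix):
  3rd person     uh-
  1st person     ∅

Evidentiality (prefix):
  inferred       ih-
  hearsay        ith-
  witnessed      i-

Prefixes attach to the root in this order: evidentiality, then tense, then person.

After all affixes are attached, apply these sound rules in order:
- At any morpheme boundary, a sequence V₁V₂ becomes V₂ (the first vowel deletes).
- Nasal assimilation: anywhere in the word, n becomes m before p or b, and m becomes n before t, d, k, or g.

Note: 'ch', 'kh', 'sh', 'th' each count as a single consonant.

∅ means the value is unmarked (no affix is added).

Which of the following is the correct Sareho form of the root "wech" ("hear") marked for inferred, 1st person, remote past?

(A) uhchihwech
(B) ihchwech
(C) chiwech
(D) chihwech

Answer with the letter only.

D

Attach evidentiality inferred ih- → ihwech.
Attach tense remote past ch- → chihwech.
person = 1st person: zero marking, form stays chihwech.
Vowel deletion: no change.
Nasal assimilation: no change.
So the correct form is chihwech, option (D).
(C) chiwech is wrong: it uses witnessed instead of inferred for evidentiality.
(A) uhchihwech is wrong: it uses 3rd person instead of 1st person for person.
(B) ihchwech is wrong: it has the affixes in the wrong order.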